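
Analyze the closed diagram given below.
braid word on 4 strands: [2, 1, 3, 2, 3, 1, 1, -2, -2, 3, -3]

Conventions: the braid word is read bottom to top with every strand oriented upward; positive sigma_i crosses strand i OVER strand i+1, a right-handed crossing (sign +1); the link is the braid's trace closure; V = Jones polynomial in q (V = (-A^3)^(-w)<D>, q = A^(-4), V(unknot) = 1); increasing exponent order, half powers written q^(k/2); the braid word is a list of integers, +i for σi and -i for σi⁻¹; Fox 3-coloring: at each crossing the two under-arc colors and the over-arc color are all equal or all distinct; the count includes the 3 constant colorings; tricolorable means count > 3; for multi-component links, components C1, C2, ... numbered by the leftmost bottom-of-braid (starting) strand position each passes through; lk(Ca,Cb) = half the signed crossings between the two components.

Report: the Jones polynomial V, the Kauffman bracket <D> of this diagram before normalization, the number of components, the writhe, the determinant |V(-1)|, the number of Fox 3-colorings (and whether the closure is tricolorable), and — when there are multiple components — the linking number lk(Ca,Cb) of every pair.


V = q - q^2 + 2q^3 - q^4 + q^5 - q^6
<D> = A^-9 - A^-5 + A^-1 - 2A^3 + A^7 - A^11 (w = +5)
1 component over 11 crossings, w = +5
3 Fox colorings among 3^11, |V(-1)| = 7: not tricolorable
why: det 7 = |V(-1)|; not divisible by 3, so not tricolorable


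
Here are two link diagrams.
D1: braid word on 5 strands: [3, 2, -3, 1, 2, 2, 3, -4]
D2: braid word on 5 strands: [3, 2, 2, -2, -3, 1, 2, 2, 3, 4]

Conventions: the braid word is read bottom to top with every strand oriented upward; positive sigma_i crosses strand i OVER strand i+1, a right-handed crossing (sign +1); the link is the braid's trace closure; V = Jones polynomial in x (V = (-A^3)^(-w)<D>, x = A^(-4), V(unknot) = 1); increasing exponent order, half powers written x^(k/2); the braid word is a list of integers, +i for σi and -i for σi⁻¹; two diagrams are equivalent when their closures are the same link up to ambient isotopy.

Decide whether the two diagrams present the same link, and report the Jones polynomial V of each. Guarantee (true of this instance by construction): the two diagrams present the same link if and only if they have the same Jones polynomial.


equivalent: yes
V(D1) = x - x^2 + 2x^3 - x^4 + x^5 - x^6  (w +4, c 8, <D> = -A^-12 + A^-8 - A^-4 + 2 - A^4 + A^8)
V(D2) = x - x^2 + 2x^3 - x^4 + x^5 - x^6  [10 crossings, <D> = -A^-6 + A^-2 - A^2 + 2A^6 - A^10 + A^14, w = +6]
key observation: D2 (10 crossings) and D1 (8) are Markov-related braid presentations


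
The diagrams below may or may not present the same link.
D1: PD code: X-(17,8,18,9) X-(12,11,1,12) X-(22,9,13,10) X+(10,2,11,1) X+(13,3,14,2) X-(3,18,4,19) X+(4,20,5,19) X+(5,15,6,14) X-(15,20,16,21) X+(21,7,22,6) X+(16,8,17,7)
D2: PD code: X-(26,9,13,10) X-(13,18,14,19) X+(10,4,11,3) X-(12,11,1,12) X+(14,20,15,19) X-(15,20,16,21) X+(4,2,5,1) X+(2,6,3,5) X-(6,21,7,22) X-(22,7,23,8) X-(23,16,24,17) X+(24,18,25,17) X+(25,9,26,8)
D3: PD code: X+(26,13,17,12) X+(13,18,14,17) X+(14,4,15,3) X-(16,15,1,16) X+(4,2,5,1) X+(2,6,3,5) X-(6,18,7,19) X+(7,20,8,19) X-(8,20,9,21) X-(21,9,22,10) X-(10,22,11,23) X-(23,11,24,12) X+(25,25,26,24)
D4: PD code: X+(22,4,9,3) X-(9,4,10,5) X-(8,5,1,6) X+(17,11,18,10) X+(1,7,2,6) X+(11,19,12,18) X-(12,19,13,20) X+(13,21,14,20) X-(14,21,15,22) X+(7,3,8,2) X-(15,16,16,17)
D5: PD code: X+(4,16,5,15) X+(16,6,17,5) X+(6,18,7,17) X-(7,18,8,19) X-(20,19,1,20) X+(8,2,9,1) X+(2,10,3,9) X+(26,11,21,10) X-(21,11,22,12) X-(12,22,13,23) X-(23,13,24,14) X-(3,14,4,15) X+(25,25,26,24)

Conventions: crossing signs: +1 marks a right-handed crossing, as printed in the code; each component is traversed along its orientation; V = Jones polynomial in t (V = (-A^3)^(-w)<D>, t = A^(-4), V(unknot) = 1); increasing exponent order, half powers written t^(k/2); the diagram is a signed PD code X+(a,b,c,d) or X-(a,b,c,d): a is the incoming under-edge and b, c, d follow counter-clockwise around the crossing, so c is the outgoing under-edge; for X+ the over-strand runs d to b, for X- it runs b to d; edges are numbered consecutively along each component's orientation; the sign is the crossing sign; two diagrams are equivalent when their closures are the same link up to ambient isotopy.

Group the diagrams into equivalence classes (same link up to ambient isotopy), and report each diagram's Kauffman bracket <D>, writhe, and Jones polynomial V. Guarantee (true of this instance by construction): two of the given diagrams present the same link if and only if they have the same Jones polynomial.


equivalence classes: {D1} | {D2, D3, D5} | {D4}
D1 (bracket A^-7 + A; 11 crossings at w = +1): V = -t^(1/2) - t^(5/2)
V(D2) = -t^(-3/2) - 2t^(1/2) + t^(3/2) - t^(5/2) + t^(7/2)  (w -1, c 13, <D> = -A^-17 + A^-13 - A^-9 + 2A^-5 + A^3)
D3 (bracket -A^-11 + A^-7 - A^-3 + 2A + A^9; 13 crossings at w = +1): V = -t^(-3/2) - 2t^(1/2) + t^(3/2) - t^(5/2) + t^(7/2)
V(D4) = -t^(-1/2) - t^(1/2)  [11 crossings, <D> = A + A^5, w = +1]
V(D5) = -t^(-3/2) - 2t^(1/2) + t^(3/2) - t^(5/2) + t^(7/2)  [13 crossings, <D> = -A^-11 + A^-7 - A^-3 + 2A + A^9, w = +1]
observation: 3 classes among 5 diagrams; unequal V(t) rules out equality


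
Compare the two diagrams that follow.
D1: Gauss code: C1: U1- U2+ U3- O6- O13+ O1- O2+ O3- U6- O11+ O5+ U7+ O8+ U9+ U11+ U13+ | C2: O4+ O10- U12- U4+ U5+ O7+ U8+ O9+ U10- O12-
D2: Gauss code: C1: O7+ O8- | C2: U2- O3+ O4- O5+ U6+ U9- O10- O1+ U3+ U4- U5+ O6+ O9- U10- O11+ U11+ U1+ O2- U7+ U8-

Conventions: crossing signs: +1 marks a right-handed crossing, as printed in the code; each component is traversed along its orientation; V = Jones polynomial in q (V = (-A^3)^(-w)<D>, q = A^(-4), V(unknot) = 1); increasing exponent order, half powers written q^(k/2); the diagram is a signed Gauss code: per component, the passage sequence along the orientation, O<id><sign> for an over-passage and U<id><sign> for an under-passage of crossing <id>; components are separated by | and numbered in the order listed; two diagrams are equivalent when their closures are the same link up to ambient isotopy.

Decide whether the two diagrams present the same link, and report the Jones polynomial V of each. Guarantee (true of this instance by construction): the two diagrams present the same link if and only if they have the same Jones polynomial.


same link: no
V(D1) = -q^(3/2) - q^(7/2) + q^(9/2) - q^(11/2)  [13 crossings, <D> = A^-13 - A^-9 + A^-5 + A^3, w = +3]
V(D2) = -q^(-1/2) - q^(1/2)  [11 crossings, <D> = A + A^5, w = +1]
insight: 2 classes among 2 diagrams; unequal V(q) rules out equality


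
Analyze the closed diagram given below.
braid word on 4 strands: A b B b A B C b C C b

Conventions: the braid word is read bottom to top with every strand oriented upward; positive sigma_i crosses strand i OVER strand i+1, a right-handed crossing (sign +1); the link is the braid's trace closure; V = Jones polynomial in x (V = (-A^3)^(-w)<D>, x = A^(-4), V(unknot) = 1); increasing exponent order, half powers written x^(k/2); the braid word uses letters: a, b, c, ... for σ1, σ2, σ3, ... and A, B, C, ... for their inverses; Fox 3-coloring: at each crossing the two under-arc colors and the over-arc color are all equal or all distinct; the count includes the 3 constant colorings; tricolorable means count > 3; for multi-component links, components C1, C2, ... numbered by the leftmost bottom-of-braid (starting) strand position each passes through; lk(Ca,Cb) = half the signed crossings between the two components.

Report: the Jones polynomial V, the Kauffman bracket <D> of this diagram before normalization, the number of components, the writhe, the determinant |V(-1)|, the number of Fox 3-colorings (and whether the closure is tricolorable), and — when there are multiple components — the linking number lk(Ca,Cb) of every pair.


V = -x^-6 + 2x^-5 - 3x^-4 + 4x^-3 - 3x^-2 + 3x^-1 - 2 + x
<D> = -A^-13 + 2A^-9 - 3A^-5 + 3A^-1 - 4A^3 + 3A^7 - 2A^11 + A^15 (w = -3)
1 component over 11 crossings, w = -3
3 Fox colorings among 3^11, |V(-1)| = 19: not tricolorable
why: w = -3 shifts under R1 moves; the (-A^3)^(3) factor cancels that in V


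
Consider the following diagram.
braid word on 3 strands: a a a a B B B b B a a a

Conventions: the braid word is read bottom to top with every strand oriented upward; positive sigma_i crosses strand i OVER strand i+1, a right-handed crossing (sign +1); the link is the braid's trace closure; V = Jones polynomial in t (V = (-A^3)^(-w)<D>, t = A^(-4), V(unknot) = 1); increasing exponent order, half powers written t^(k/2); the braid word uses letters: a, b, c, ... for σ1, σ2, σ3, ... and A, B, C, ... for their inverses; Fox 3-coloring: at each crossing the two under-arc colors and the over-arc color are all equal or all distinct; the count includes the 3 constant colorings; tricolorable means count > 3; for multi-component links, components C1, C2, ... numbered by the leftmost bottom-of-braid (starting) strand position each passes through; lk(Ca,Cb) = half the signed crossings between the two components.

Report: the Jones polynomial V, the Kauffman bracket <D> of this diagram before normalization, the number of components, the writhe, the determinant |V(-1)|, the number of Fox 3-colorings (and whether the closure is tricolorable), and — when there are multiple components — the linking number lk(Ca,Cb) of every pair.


V = -t^-1 + 1 - t + 3t^2 - 2t^3 + 3t^4 - 3t^5 + 3t^6 - 2t^7 + t^8 - t^9
<D> = -A^-24 + A^-20 - 2A^-16 + 3A^-12 - 3A^-8 + 3A^-4 - 2 + 3A^4 - A^8 + A^12 - A^16 (w = +4)
1 component over 12 crossings, w = +4
9 Fox colorings among 3^12, |V(-1)| = 21: tricolorable
why: inverse pairs cancel, leaving σ1 σ1 σ1 σ1 σ2⁻¹ σ2⁻¹ σ2⁻¹ σ1 σ1 σ1


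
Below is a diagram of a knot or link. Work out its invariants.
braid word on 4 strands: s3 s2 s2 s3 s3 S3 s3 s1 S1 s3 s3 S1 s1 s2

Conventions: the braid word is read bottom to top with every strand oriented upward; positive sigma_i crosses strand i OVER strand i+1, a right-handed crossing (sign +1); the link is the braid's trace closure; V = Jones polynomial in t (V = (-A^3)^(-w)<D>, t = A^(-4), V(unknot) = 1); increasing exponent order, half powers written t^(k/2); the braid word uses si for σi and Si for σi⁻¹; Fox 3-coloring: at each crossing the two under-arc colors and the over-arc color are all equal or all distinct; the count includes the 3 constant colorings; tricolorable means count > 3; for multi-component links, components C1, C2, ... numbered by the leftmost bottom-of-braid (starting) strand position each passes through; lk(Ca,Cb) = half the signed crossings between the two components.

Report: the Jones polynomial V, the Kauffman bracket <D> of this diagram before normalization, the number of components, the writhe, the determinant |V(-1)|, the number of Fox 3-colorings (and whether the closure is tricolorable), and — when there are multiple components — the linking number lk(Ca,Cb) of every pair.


Jones polynomial: V(t) = -t^(5/2) - t^(7/2) - t^(9/2) + t^(21/2)
<D> = A^-18 - A^6 - A^10 - A^14; writhe +8
components 2, writhe +8 (14 crossings)
linking number lk(C1,C2) = 0
3-colorings: 9 of 3^14, det 0 — tricolorable
note: the span of V is 8, within the link bound 14 + 2 - 1


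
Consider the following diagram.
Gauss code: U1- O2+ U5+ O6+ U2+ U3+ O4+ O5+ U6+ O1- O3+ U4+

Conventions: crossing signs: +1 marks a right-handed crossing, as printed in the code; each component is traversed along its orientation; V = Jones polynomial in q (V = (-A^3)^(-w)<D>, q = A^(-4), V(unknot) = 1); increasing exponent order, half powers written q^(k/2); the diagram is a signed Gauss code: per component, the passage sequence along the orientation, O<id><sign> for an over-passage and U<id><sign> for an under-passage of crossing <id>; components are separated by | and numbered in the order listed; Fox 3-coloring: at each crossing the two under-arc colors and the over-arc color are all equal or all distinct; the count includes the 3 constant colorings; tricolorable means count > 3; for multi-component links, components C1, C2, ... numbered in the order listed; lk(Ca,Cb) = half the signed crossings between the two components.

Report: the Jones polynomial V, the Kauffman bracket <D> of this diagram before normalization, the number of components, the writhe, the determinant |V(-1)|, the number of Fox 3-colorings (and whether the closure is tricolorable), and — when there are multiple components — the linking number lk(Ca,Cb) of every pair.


V(q) = q - q^2 + 2q^3 - q^4 + q^5 - q^6
bracket: -A^-12 + A^-8 - A^-4 + 2 - A^4 + A^8, w = +4
1 component, writhe +4, over 6 crossings
det 7, colorings 3 of 3^6 — not tricolorable
observation: det 7 = |V(-1)|; not divisible by 3, so not tricolorable


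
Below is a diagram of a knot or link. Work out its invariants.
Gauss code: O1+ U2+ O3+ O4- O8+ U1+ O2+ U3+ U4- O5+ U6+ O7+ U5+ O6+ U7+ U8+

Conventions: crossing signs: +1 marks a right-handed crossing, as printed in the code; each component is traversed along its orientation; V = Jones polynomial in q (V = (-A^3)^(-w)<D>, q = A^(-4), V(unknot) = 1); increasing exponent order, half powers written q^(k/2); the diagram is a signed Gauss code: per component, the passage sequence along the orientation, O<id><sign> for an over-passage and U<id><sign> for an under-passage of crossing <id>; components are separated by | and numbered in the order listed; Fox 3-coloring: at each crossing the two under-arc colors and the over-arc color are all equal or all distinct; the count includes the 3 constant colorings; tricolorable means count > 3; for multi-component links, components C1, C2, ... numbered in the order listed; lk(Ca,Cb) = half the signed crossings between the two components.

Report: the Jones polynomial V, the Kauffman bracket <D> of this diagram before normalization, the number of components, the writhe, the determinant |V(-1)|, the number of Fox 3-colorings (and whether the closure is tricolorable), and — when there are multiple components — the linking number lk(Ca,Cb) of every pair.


V(q) = q^2 + 2q^4 - 2q^5 + q^6 - 2q^7 + q^8
bracket: A^-14 - 2A^-10 + A^-6 - 2A^-2 + 2A^2 + A^10, w = +6
1 component, writhe +6, over 8 crossings
det 9, colorings 27 of 3^8 — tricolorable
observation: w = +6 (over 8 crossings) is diagram-only; (-A^3)^(-6) removes it from V


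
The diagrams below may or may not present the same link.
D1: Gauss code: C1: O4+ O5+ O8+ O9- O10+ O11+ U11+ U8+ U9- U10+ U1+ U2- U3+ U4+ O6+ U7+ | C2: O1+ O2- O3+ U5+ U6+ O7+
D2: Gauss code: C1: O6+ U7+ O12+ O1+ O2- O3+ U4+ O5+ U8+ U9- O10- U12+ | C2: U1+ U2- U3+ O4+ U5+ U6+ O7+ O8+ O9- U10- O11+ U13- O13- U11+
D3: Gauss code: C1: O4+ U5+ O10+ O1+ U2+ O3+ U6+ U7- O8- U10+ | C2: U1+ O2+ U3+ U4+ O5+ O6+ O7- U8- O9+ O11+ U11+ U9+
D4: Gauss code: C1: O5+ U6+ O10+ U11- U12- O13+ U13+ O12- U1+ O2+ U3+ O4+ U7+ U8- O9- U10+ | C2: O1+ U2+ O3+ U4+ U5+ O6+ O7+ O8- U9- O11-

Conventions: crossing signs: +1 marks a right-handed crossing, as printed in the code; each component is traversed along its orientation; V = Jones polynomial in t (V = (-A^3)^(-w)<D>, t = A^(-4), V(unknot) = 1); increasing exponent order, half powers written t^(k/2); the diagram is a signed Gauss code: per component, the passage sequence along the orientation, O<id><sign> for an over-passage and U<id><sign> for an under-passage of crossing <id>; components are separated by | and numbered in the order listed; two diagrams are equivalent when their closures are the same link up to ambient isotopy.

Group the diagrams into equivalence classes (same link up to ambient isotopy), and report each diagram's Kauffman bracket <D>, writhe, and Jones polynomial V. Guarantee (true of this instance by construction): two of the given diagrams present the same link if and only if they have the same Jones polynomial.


classes: {D1} | {D2, D3, D4}
V(D1) = -t^(3/2) - t^(7/2) + t^(9/2) - t^(11/2)  [11 crossings, <D> = A^-1 - A^3 + A^7 + A^15, w = +7]
V(D2) = -t^(3/2) + t^(5/2) - 3t^(7/2) + 2t^(9/2) - 2t^(11/2) + 2t^(13/2) - t^(15/2)  [13 crossings, <D> = A^-15 - 2A^-11 + 2A^-7 - 2A^-3 + 3A - A^5 + A^9, w = +5]
V(D3) = -t^(3/2) + t^(5/2) - 3t^(7/2) + 2t^(9/2) - 2t^(11/2) + 2t^(13/2) - t^(15/2)  (w +7, c 11, <D> = A^-9 - 2A^-5 + 2A^-1 - 2A^3 + 3A^7 - A^11 + A^15)
D4 (bracket A^-15 - 2A^-11 + 2A^-7 - 2A^-3 + 3A - A^5 + A^9; 13 crossings at w = +5): V = -t^(3/2) + t^(5/2) - 3t^(7/2) + 2t^(9/2) - 2t^(11/2) + 2t^(13/2) - t^(15/2)
insight: comparing 4 Jones polynomials yields 2 groups


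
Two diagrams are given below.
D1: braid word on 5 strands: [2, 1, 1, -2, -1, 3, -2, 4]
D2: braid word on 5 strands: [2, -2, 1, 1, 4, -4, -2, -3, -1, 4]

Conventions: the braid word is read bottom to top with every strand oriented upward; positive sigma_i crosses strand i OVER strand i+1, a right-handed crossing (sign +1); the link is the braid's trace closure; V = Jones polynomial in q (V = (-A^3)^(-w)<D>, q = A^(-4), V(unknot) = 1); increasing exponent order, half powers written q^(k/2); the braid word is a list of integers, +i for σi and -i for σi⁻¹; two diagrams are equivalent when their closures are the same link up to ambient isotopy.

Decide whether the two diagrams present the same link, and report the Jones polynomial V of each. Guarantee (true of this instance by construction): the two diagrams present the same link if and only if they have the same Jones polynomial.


same link: yes
V(D1) = 1  [8 crossings, <D> = A^6, w = +2]
D2 (bracket 1; 10 crossings at w = 0): V = 1
note: one V(q) for all 2 diagrams — one class (guaranteed)


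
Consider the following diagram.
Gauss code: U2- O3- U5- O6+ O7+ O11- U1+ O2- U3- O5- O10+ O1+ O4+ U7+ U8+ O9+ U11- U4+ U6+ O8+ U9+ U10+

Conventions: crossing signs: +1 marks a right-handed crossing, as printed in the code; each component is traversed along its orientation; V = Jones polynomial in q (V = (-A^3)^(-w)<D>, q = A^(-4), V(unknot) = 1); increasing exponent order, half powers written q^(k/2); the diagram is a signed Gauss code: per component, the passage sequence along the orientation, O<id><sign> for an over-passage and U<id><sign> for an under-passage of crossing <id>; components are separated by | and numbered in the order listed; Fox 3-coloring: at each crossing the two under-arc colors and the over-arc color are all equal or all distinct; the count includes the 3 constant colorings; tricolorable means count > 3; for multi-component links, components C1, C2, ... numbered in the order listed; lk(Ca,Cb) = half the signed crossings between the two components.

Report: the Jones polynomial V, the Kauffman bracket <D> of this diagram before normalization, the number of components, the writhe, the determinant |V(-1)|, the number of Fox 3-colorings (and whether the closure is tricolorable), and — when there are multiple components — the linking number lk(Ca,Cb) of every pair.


V = q + q^3 - q^4
<D> = A^-7 - A^-3 - A^5 (w = +3)
1 component over 11 crossings, w = +3
9 Fox colorings among 3^11, |V(-1)| = 3: tricolorable
why: the span of V is 3, forcing >= 3 crossings in any diagram


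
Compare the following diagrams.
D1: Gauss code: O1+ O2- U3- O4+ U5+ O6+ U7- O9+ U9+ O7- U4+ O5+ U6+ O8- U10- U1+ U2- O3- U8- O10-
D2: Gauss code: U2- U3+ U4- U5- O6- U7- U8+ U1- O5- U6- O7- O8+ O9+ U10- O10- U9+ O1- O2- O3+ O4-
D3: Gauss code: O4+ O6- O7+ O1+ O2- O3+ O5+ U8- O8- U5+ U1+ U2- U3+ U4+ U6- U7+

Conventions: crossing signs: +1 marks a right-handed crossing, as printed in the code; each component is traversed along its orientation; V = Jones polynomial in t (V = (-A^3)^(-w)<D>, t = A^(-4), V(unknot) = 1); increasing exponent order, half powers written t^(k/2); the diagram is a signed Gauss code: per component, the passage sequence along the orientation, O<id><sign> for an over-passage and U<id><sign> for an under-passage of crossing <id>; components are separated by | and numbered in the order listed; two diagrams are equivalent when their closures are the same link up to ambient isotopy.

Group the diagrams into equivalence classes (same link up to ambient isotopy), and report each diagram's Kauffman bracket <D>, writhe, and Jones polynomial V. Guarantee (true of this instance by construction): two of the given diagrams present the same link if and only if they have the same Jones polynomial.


grouping into links: {D1} | {D2} | {D3}
V(D1) = -t^-3 + t^-2 - t^-1 + 3 - t + t^2 - t^3  (w 0, c 10, <D> = -A^-12 + A^-8 - A^-4 + 3 - A^4 + A^8 - A^12)
D2 (bracket A^-8 + 1 - A^4; 10 crossings at w = -4): V = -t^-4 + t^-3 + t^-1
D3 (bracket A^6; 8 crossings at w = +2): V = 1
why: V(t) takes 3 values over 3 diagrams, fixing the grouping


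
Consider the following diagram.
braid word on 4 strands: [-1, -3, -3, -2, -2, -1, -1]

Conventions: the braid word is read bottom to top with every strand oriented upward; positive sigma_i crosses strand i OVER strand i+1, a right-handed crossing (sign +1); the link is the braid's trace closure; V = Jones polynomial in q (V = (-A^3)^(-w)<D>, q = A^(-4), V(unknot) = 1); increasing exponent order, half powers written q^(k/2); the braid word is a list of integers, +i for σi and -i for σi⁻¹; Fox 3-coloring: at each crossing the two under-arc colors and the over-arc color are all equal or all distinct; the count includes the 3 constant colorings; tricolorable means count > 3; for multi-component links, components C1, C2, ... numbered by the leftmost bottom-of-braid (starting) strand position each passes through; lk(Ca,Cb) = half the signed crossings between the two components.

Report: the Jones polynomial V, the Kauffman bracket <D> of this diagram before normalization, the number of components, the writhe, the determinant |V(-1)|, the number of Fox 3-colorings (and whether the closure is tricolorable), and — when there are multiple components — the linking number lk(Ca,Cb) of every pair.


Jones polynomial: V(q) = -q^-9 + q^-8 - 2q^-7 + 3q^-6 - q^-5 + 3q^-4 + q^-2
<D> = -A^-13 - 3A^-5 + A^-1 - 3A^3 + 2A^7 - A^11 + A^15; writhe -7
components 3, writhe -7 (7 crossings)
linking number lk(C1,C2) = -1
lk(C1,C3): 0
lk(C2,C3) = -1
3-colorings: 9 of 3^7, det 12 — tricolorable
note: span 7 respects span(V) <= c + mu - 1 = 9 for this 3-component diagram


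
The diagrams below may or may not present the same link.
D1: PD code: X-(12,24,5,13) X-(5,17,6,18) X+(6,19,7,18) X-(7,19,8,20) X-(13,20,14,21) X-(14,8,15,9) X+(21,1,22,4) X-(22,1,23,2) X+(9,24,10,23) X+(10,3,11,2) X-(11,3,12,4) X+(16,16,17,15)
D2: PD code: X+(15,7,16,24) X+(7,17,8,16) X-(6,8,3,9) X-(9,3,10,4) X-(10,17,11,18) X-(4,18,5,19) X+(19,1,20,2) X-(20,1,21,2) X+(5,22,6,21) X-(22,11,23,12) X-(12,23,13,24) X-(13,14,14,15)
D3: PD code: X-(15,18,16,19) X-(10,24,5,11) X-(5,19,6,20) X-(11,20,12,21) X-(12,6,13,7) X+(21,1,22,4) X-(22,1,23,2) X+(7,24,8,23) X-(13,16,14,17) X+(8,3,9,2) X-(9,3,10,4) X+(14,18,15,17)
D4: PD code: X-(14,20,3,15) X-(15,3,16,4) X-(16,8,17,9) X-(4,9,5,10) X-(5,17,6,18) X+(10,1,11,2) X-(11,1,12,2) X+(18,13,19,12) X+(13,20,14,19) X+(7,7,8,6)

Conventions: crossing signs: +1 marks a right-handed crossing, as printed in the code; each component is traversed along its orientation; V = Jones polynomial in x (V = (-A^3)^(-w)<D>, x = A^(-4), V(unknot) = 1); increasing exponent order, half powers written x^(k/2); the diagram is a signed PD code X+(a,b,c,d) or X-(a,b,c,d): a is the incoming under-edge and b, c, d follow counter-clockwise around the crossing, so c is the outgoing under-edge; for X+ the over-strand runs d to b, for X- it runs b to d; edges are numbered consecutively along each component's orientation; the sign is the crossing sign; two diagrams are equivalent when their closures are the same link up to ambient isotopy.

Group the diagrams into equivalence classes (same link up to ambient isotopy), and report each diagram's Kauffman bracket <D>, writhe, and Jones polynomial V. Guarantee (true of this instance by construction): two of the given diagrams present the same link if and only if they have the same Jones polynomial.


grouping into links: {D1, D2, D3, D4}
V(D1) = x^-3 + x^-2 + x^-1 + 1  (w -2, c 12, <D> = A^-6 + A^-2 + A^2 + A^6)
D2 (bracket A^-12 + A^-8 + A^-4 + 1; 12 crossings at w = -4): V = x^-3 + x^-2 + x^-1 + 1
V(D3) = x^-3 + x^-2 + x^-1 + 1  [12 crossings, <D> = A^-12 + A^-8 + A^-4 + 1, w = -4]
D4 (bracket A^-6 + A^-2 + A^2 + A^6; 10 crossings at w = -2): V = x^-3 + x^-2 + x^-1 + 1
key observation: one V(x) for all 4 diagrams — one class (guaranteed)


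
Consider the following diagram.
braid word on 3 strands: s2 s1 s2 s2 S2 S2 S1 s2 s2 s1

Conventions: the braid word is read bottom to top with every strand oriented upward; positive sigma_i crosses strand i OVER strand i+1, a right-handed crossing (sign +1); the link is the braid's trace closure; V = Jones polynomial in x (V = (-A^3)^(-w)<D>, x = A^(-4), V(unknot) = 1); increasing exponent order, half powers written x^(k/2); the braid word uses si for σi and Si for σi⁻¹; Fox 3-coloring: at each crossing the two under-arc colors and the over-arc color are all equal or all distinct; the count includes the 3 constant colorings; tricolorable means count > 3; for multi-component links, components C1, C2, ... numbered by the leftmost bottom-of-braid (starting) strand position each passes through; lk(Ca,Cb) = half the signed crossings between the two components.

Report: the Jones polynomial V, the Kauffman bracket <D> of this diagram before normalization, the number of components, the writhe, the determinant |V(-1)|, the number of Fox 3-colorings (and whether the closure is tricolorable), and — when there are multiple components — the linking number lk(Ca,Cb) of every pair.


V = x + x^3 - x^4
<D> = -A^-4 + 1 + A^8 (w = +4)
1 component over 10 crossings, w = +4
9 Fox colorings among 3^10, |V(-1)| = 3: tricolorable
why: V spans 3 powers of x: at least 3 crossings in any diagram


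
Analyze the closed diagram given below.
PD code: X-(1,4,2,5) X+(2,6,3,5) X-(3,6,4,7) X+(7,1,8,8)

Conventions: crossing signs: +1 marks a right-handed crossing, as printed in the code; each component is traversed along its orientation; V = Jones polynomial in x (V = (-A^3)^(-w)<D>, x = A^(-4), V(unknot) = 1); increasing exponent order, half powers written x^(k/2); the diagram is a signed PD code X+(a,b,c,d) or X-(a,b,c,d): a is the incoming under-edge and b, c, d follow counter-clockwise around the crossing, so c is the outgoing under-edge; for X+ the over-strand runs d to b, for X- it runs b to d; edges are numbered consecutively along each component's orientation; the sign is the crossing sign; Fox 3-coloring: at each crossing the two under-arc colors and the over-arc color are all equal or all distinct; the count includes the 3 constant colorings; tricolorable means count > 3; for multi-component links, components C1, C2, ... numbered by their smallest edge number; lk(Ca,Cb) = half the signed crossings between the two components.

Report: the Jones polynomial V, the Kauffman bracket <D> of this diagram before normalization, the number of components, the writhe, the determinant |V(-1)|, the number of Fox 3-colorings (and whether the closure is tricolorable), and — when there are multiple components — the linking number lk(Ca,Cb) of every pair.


V(x) = 1
bracket: 1, w = 0
1 component, writhe 0, over 4 crossings
det 1, colorings 3 of 3^4 — not tricolorable
observation: w = 0 (over 4 crossings) is diagram-only; (-A^3)^(0) removes it from V


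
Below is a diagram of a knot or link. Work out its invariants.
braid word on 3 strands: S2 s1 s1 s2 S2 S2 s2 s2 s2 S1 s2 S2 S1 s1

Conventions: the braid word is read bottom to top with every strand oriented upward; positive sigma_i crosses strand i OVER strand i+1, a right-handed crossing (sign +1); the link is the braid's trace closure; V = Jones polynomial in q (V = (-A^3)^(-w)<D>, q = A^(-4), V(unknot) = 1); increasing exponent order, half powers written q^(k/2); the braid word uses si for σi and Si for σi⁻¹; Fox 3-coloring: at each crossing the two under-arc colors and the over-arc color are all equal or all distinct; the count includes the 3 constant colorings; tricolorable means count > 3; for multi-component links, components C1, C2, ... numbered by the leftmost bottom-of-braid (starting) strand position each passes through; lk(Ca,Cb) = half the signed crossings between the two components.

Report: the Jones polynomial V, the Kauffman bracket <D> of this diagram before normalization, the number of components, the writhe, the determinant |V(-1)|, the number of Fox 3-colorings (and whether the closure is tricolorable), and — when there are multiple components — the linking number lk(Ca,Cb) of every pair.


Jones polynomial: V(q) = q + q^3 - q^4
<D> = -A^-10 + A^-6 + A^2; writhe +2
components 1, writhe +2 (14 crossings)
3-colorings: 9 of 3^14, det 3 — tricolorable
note: |V(-1)| = 3: so tricolorable, since 3 divides 3


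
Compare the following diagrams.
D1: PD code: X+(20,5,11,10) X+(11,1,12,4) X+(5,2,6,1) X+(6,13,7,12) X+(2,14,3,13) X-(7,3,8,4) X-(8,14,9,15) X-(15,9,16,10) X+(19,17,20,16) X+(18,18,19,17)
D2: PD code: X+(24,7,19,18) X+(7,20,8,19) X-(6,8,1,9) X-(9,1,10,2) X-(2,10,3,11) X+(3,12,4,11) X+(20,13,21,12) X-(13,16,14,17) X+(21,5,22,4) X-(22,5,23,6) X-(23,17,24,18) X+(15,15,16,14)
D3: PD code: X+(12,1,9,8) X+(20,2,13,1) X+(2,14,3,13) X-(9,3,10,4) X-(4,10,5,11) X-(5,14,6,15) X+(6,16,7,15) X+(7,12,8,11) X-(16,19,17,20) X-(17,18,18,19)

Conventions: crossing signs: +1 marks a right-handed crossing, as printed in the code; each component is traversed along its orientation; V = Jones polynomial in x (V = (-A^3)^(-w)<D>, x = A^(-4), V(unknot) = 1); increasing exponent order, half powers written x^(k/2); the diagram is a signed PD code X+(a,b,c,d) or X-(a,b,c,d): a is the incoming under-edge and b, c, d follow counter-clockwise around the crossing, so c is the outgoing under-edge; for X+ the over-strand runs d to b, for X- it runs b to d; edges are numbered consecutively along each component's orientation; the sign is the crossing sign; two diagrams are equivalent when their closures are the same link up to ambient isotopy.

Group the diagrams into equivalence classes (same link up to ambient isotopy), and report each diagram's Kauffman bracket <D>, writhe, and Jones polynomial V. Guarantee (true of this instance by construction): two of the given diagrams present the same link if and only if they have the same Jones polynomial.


classes: {D1, D3} | {D2}
V(D1) = 1 + x + x^2 + x^3  [10 crossings, <D> = 1 + A^4 + A^8 + A^12, w = +4]
V(D2) = x^-2 + 2 + x^2  (w 0, c 12, <D> = A^-8 + 2 + A^8)
D3 (bracket A^-12 + A^-8 + A^-4 + 1; 10 crossings at w = 0): V = 1 + x + x^2 + x^3
note: 2 values of V(x) split the 3 diagrams


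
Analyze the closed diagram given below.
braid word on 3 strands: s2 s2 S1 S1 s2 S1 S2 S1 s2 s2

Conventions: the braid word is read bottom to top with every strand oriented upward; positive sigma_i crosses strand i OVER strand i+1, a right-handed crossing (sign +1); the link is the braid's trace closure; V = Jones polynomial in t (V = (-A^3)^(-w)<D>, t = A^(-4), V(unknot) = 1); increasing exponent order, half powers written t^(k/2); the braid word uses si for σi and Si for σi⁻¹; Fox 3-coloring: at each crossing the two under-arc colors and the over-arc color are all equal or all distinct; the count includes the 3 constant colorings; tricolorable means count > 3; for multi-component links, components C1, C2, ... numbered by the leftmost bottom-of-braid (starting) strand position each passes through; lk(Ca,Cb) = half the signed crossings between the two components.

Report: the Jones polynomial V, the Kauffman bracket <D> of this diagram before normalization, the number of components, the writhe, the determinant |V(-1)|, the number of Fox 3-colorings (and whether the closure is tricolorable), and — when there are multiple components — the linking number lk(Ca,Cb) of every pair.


Jones polynomial: V(t) = -t^-3 + t^-2 - t^-1 + 3 - t + t^2 - t^3
<D> = -A^-12 + A^-8 - A^-4 + 3 - A^4 + A^8 - A^12; writhe 0
components 1, writhe 0 (10 crossings)
3-colorings: 27 of 3^10, det 9 — tricolorable
note: |V(-1)| = 9: so tricolorable, since 3 divides 9


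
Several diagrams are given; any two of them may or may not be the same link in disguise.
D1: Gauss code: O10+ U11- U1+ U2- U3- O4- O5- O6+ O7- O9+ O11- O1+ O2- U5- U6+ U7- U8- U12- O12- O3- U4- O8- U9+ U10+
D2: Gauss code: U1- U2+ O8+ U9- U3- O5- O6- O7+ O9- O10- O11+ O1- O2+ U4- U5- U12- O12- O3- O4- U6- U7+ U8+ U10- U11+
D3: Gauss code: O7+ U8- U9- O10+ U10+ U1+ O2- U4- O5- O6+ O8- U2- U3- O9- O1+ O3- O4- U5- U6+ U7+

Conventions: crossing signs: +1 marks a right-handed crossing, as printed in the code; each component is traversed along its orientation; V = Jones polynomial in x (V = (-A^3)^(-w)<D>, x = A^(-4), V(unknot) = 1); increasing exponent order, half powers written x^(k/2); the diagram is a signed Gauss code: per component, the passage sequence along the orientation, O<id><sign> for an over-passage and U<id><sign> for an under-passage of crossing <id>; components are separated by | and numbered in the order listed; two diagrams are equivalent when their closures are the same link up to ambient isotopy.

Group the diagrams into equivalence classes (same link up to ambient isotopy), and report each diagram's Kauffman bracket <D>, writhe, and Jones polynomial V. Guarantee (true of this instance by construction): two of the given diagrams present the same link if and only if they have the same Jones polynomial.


equivalence classes: {D1, D2, D3}
D1 (bracket A^-8 + 1 - A^4; 12 crossings at w = -4): V = -x^-4 + x^-3 + x^-1
V(D2) = -x^-4 + x^-3 + x^-1  (w -4, c 12, <D> = A^-8 + 1 - A^4)
D3 (bracket A^-2 + A^6 - A^10; 10 crossings at w = -2): V = -x^-4 + x^-3 + x^-1
key observation: all 3 diagrams share one V(x), hence one class


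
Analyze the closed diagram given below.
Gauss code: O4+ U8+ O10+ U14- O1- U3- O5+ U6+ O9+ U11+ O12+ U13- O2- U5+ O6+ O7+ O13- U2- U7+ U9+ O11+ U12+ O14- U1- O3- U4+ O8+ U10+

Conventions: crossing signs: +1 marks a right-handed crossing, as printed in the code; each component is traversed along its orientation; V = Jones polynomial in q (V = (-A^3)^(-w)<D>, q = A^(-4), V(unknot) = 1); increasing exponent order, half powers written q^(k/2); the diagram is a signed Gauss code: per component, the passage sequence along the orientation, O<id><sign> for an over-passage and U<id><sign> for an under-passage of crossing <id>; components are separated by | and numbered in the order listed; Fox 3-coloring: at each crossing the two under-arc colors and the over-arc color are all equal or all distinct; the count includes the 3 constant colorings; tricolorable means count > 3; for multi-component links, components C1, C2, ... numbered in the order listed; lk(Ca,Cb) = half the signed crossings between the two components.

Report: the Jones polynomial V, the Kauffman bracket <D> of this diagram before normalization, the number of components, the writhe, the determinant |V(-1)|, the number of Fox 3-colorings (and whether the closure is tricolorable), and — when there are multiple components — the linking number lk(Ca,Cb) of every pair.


Jones polynomial: V(q) = -q^-2 + 2q^-1 - 4 + 7q - 8q^2 + 11q^3 - 9q^4 + 8q^5 - 7q^6 + 3q^7 - 2q^8 + q^9
<D> = A^-24 - 2A^-20 + 3A^-16 - 7A^-12 + 8A^-8 - 9A^-4 + 11 - 8A^4 + 7A^8 - 4A^12 + 2A^16 - A^20; writhe +4
components 1, writhe +4 (14 crossings)
3-colorings: 27 of 3^14, det 63 — tricolorable
note: w = +4 (over 14 crossings) is diagram-only; (-A^3)^(-4) removes it from V


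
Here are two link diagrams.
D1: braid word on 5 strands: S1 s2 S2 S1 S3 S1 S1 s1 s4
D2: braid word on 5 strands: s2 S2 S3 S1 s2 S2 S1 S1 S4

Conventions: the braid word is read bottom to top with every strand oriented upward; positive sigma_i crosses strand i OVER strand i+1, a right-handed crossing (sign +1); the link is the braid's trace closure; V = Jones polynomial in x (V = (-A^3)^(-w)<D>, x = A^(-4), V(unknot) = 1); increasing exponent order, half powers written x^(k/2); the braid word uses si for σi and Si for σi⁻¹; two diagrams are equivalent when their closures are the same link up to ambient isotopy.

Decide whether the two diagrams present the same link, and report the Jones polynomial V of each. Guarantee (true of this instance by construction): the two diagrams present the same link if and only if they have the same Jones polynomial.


equivalent: yes
V(D1) = x^(-9/2) - x^(-5/2) - x^(-3/2) - x^(-1/2)  (w -3, c 9, <D> = A^-7 + A^-3 + A - A^9)
V(D2) = x^(-9/2) - x^(-5/2) - x^(-3/2) - x^(-1/2)  [9 crossings, <D> = A^-13 + A^-9 + A^-5 - A^3, w = -5]
key observation: Markov moves rewrite D1 (9 crossings) into D2 (9)


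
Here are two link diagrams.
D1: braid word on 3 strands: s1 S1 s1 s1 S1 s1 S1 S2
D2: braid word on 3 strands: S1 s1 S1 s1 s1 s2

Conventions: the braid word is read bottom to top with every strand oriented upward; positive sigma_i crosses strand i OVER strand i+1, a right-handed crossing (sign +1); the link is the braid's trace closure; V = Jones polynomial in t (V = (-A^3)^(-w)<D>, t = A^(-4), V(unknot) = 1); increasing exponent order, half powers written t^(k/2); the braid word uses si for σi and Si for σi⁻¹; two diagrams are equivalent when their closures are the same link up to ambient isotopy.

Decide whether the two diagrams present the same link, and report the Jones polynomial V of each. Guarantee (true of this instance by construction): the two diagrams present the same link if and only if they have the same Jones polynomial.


equivalent: yes
D1 (bracket 1; 8 crossings at w = 0): V = 1
V(D2) = 1  [6 crossings, <D> = A^6, w = +2]
observation: Markov moves rewrite D1 (8 crossings) into D2 (6)


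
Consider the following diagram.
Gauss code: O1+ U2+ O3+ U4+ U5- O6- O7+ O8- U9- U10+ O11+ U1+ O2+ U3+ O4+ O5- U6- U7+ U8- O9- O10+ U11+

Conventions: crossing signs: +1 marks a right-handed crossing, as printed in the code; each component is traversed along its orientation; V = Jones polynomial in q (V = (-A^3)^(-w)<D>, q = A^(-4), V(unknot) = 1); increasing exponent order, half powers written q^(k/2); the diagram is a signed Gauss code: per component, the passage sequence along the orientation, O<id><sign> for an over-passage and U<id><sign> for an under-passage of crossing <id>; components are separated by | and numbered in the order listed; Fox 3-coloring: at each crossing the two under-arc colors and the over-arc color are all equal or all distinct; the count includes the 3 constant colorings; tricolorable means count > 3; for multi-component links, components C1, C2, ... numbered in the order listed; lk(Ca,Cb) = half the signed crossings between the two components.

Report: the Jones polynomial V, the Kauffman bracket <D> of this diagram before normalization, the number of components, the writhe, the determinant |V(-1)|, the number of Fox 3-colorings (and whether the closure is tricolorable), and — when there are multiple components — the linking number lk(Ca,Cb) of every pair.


V(q) = q + q^3 - q^4
bracket: A^-7 - A^-3 - A^5, w = +3
1 component, writhe +3, over 11 crossings
det 3, colorings 9 of 3^11 — tricolorable
observation: V spans 3 powers of q: at least 3 crossings in any diagram


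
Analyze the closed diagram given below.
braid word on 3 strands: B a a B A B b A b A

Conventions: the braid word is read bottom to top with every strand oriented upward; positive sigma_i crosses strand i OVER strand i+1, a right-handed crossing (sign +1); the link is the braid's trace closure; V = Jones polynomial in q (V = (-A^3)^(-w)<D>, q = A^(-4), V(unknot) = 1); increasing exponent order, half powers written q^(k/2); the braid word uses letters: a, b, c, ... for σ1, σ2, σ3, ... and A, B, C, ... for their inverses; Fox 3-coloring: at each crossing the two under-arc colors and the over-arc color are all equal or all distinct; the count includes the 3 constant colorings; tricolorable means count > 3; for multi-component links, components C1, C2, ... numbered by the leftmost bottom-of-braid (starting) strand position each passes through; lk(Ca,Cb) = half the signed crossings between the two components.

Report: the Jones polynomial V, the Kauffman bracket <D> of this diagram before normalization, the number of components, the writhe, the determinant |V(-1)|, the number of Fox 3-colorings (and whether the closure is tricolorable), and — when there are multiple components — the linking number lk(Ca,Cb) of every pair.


Jones polynomial: V(q) = -q^-5 + q^-4 - q^-3 + 2q^-2 - q^-1 + 2 - q
<D> = -A^-10 + 2A^-6 - A^-2 + 2A^2 - A^6 + A^10 - A^14; writhe -2
components 1, writhe -2 (10 crossings)
3-colorings: 9 of 3^10, det 9 — tricolorable
note: free reduction leaves σ2⁻¹ σ1 σ1 σ2⁻¹ σ1⁻¹ σ1⁻¹ σ2 σ1⁻¹ of the original 10 letters
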